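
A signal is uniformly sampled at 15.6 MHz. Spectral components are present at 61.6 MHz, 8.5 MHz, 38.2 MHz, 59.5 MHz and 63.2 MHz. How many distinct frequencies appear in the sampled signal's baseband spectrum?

fs/2 = 7.8 MHz.
61.6 MHz mod fs = 14.8 MHz.
14.8 MHz > fs/2 = 7.8 MHz, folds to fs − 14.8 MHz = 0.8 MHz.
8.5 MHz > fs/2 = 7.8 MHz, folds to fs − 8.5 MHz = 7.1 MHz.
38.2 MHz mod fs = 7 MHz.
7 MHz ≤ fs/2 = 7.8 MHz, appears at 7 MHz.
59.5 MHz mod fs = 12.7 MHz.
12.7 MHz > fs/2 = 7.8 MHz, folds to fs − 12.7 MHz = 2.9 MHz.
63.2 MHz mod fs = 0.8 MHz.
0.8 MHz ≤ fs/2 = 7.8 MHz, appears at 0.8 MHz.
Distinct values: {0.8 MHz, 2.9 MHz, 7 MHz, 7.1 MHz} → 4.

4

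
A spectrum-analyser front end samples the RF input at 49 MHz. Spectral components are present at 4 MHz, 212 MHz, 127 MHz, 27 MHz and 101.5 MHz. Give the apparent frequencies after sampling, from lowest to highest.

fs/2 = 24.5 MHz.
4 MHz ≤ fs/2 = 24.5 MHz, passes unchanged.
212 MHz mod fs = 16 MHz.
16 MHz ≤ fs/2 = 24.5 MHz, appears at 16 MHz.
127 MHz mod fs = 29 MHz.
29 MHz > fs/2 = 24.5 MHz, folds to fs − 29 MHz = 20 MHz.
27 MHz > fs/2 = 24.5 MHz, folds to fs − 27 MHz = 22 MHz.
101.5 MHz mod fs = 3.5 MHz.
3.5 MHz ≤ fs/2 = 24.5 MHz, appears at 3.5 MHz.
Distinct values: {3.5 MHz, 4 MHz, 16 MHz, 20 MHz, 22 MHz}.

3.5 MHz, 4 MHz, 16 MHz, 20 MHz, 22 MHz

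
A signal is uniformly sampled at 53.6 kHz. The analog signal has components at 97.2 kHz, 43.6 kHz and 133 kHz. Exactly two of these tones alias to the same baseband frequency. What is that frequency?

10 kHz

fs/2 = 26.8 kHz.
97.2 kHz mod fs = 43.6 kHz.
43.6 kHz > fs/2 = 26.8 kHz, folds to fs − 43.6 kHz = 10 kHz.
43.6 kHz > fs/2 = 26.8 kHz, folds to fs − 43.6 kHz = 10 kHz.
133 kHz mod fs = 25.8 kHz.
25.8 kHz ≤ fs/2 = 26.8 kHz, appears at 25.8 kHz.
43.6 kHz and 97.2 kHz both map to 10 kHz.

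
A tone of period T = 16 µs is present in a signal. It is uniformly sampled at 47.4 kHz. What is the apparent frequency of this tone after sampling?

15.1 kHz

T = 16 µs → f = 1/T = 62.5 kHz.
62.5 kHz mod fs = 15.1 kHz.
15.1 kHz ≤ fs/2 = 23.7 kHz, appears at 15.1 kHz.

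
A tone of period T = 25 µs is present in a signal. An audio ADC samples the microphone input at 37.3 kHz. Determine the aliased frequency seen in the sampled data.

2.7 kHz

T = 25 µs → f = 1/T = 40 kHz.
40 kHz mod fs = 2.7 kHz.
2.7 kHz ≤ fs/2 = 18.65 kHz, appears at 2.7 kHz.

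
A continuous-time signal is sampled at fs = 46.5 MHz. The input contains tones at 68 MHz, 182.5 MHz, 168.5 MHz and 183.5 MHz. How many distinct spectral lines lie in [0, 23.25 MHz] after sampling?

fs/2 = 23.25 MHz.
68 MHz mod fs = 21.5 MHz.
21.5 MHz ≤ fs/2 = 23.25 MHz, appears at 21.5 MHz.
182.5 MHz mod fs = 43 MHz.
43 MHz > fs/2 = 23.25 MHz, folds to fs − 43 MHz = 3.5 MHz.
168.5 MHz mod fs = 29 MHz.
29 MHz > fs/2 = 23.25 MHz, folds to fs − 29 MHz = 17.5 MHz.
183.5 MHz mod fs = 44 MHz.
44 MHz > fs/2 = 23.25 MHz, folds to fs − 44 MHz = 2.5 MHz.
Distinct values: {2.5 MHz, 3.5 MHz, 17.5 MHz, 21.5 MHz} → 4.

4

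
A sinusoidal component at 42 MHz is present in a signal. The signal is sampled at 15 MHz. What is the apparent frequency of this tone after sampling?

42 MHz mod fs = 12 MHz.
12 MHz > fs/2 = 7.5 MHz, folds to fs − 12 MHz = 3 MHz.

3 MHz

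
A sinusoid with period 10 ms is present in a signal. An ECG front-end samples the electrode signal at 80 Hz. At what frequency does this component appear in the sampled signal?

20 Hz

T = 10 ms → f = 1/T = 100 Hz.
100 Hz mod fs = 20 Hz.
20 Hz ≤ fs/2 = 40 Hz, appears at 20 Hz.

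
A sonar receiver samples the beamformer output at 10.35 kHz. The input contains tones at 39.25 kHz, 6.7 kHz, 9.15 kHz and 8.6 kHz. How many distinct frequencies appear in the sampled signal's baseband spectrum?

fs/2 = 5.175 kHz.
39.25 kHz mod fs = 8.2 kHz.
8.2 kHz > fs/2 = 5.175 kHz, folds to fs − 8.2 kHz = 2.15 kHz.
6.7 kHz > fs/2 = 5.175 kHz, folds to fs − 6.7 kHz = 3.65 kHz.
9.15 kHz > fs/2 = 5.175 kHz, folds to fs − 9.15 kHz = 1.2 kHz.
8.6 kHz > fs/2 = 5.175 kHz, folds to fs − 8.6 kHz = 1.75 kHz.
Distinct values: {1.2 kHz, 1.75 kHz, 2.15 kHz, 3.65 kHz} → 4.

4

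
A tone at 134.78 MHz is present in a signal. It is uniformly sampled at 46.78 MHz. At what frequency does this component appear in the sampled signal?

5.56 MHz

134.78 MHz mod fs = 41.22 MHz.
41.22 MHz > fs/2 = 23.39 MHz, folds to fs − 41.22 MHz = 5.56 MHz.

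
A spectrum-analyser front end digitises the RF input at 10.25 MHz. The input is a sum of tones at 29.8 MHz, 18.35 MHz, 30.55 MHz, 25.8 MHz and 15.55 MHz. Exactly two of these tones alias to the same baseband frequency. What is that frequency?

4.95 MHz

fs/2 = 5.125 MHz.
29.8 MHz mod fs = 9.3 MHz.
9.3 MHz > fs/2 = 5.125 MHz, folds to fs − 9.3 MHz = 0.95 MHz.
18.35 MHz mod fs = 8.1 MHz.
8.1 MHz > fs/2 = 5.125 MHz, folds to fs − 8.1 MHz = 2.15 MHz.
30.55 MHz mod fs = 10.05 MHz.
10.05 MHz > fs/2 = 5.125 MHz, folds to fs − 10.05 MHz = 0.2 MHz.
25.8 MHz mod fs = 5.3 MHz.
5.3 MHz > fs/2 = 5.125 MHz, folds to fs − 5.3 MHz = 4.95 MHz.
15.55 MHz mod fs = 5.3 MHz.
5.3 MHz > fs/2 = 5.125 MHz, folds to fs − 5.3 MHz = 4.95 MHz.
15.55 MHz and 25.8 MHz both map to 4.95 MHz.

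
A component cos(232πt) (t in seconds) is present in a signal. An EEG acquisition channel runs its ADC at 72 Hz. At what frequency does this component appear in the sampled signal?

ω = 232π rad/s → f = ω/(2π) = 116 Hz.
116 Hz mod fs = 44 Hz.
44 Hz > fs/2 = 36 Hz, folds to fs − 44 Hz = 28 Hz.

28 Hz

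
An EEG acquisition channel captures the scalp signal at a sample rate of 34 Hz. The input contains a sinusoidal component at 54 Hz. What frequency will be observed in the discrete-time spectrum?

14 Hz

54 Hz mod fs = 20 Hz.
20 Hz > fs/2 = 17 Hz, folds to fs − 20 Hz = 14 Hz.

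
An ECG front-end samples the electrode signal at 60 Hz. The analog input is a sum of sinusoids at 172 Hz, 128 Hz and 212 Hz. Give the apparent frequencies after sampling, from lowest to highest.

8 Hz, 28 Hz

fs/2 = 30 Hz.
172 Hz mod fs = 52 Hz.
52 Hz > fs/2 = 30 Hz, folds to fs − 52 Hz = 8 Hz.
128 Hz mod fs = 8 Hz.
8 Hz ≤ fs/2 = 30 Hz, appears at 8 Hz.
212 Hz mod fs = 32 Hz.
32 Hz > fs/2 = 30 Hz, folds to fs − 32 Hz = 28 Hz.
Distinct values: {8 Hz, 28 Hz}.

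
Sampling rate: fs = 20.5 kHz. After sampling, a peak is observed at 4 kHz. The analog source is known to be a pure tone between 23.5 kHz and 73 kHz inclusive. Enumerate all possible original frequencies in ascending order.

Frequencies that alias to 4 kHz are k·fs ± 4 kHz for integer k ≥ 0.
k=0: 4 kHz.
k=1: 16.5 kHz, 24.5 kHz.
k=2: 37 kHz, 45 kHz.
k=3: 57.5 kHz, 65.5 kHz.
k=4: 78 kHz, 86 kHz.
Within [23.5 kHz, 73 kHz]: 24.5 kHz, 37 kHz, 45 kHz, 57.5 kHz, 65.5 kHz.

24.5 kHz, 37 kHz, 45 kHz, 57.5 kHz, 65.5 kHz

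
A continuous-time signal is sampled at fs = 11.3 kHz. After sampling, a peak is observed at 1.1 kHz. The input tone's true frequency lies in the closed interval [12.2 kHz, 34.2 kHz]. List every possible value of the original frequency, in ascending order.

Frequencies that alias to 1.1 kHz are k·fs ± 1.1 kHz for integer k ≥ 0.
k=0: 1.1 kHz.
k=1: 10.2 kHz, 12.4 kHz.
k=2: 21.5 kHz, 23.7 kHz.
k=3: 32.8 kHz, 35 kHz.
k=4: 44.1 kHz, 46.3 kHz.
Within [12.2 kHz, 34.2 kHz]: 12.4 kHz, 21.5 kHz, 23.7 kHz, 32.8 kHz.

12.4 kHz, 21.5 kHz, 23.7 kHz, 32.8 kHz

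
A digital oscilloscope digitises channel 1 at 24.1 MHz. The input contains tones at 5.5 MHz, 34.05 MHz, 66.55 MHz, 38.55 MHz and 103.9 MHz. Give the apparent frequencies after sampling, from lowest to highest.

5.5 MHz, 5.75 MHz, 7.5 MHz, 9.65 MHz, 9.95 MHz

fs/2 = 12.05 MHz.
5.5 MHz ≤ fs/2 = 12.05 MHz, passes unchanged.
34.05 MHz mod fs = 9.95 MHz.
9.95 MHz ≤ fs/2 = 12.05 MHz, appears at 9.95 MHz.
66.55 MHz mod fs = 18.35 MHz.
18.35 MHz > fs/2 = 12.05 MHz, folds to fs − 18.35 MHz = 5.75 MHz.
38.55 MHz mod fs = 14.45 MHz.
14.45 MHz > fs/2 = 12.05 MHz, folds to fs − 14.45 MHz = 9.65 MHz.
103.9 MHz mod fs = 7.5 MHz.
7.5 MHz ≤ fs/2 = 12.05 MHz, appears at 7.5 MHz.
Distinct values: {5.5 MHz, 5.75 MHz, 7.5 MHz, 9.65 MHz, 9.95 MHz}.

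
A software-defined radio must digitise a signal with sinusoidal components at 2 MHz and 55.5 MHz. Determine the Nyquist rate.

Highest-frequency component: 55.5 MHz.
Nyquist rate = 2 × 55.5 MHz = 111 MHz.

111 MHz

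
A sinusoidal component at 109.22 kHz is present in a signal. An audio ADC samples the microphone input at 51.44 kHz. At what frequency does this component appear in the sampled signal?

109.22 kHz mod fs = 6.34 kHz.
6.34 kHz ≤ fs/2 = 25.72 kHz, appears at 6.34 kHz.

6.34 kHz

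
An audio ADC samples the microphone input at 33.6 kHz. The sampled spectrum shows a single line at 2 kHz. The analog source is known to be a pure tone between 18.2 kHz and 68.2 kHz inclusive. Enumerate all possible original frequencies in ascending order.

Frequencies that alias to 2 kHz are k·fs ± 2 kHz for integer k ≥ 0.
k=0: 2 kHz.
k=1: 31.6 kHz, 35.6 kHz.
k=2: 65.2 kHz, 69.2 kHz.
k=3: 98.8 kHz, 102.8 kHz.
Within [18.2 kHz, 68.2 kHz]: 31.6 kHz, 35.6 kHz, 65.2 kHz.

31.6 kHz, 35.6 kHz, 65.2 kHz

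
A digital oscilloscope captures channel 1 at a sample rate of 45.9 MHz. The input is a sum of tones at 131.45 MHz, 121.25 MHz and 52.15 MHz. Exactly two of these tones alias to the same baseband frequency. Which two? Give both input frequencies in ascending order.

52.15 MHz, 131.45 MHz

fs/2 = 22.95 MHz.
131.45 MHz mod fs = 39.65 MHz.
39.65 MHz > fs/2 = 22.95 MHz, folds to fs − 39.65 MHz = 6.25 MHz.
121.25 MHz mod fs = 29.45 MHz.
29.45 MHz > fs/2 = 22.95 MHz, folds to fs − 29.45 MHz = 16.45 MHz.
52.15 MHz mod fs = 6.25 MHz.
6.25 MHz ≤ fs/2 = 22.95 MHz, appears at 6.25 MHz.
52.15 MHz and 131.45 MHz both map to 6.25 MHz.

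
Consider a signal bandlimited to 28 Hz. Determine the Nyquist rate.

56 Hz

Nyquist rate = 2 × 28 Hz = 56 Hz.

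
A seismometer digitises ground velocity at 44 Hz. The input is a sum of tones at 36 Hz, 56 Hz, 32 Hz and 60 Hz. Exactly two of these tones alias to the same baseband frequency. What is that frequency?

fs/2 = 22 Hz.
36 Hz > fs/2 = 22 Hz, folds to fs − 36 Hz = 8 Hz.
56 Hz mod fs = 12 Hz.
12 Hz ≤ fs/2 = 22 Hz, appears at 12 Hz.
32 Hz > fs/2 = 22 Hz, folds to fs − 32 Hz = 12 Hz.
60 Hz mod fs = 16 Hz.
16 Hz ≤ fs/2 = 22 Hz, appears at 16 Hz.
32 Hz and 56 Hz both map to 12 Hz.

12 Hz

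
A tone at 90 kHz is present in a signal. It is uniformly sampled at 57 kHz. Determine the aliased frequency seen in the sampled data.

90 kHz mod fs = 33 kHz.
33 kHz > fs/2 = 28.5 kHz, folds to fs − 33 kHz = 24 kHz.

24 kHz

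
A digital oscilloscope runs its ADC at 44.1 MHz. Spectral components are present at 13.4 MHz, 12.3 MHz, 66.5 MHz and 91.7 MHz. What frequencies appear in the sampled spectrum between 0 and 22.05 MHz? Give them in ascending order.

fs/2 = 22.05 MHz.
13.4 MHz ≤ fs/2 = 22.05 MHz, passes unchanged.
12.3 MHz ≤ fs/2 = 22.05 MHz, passes unchanged.
66.5 MHz mod fs = 22.4 MHz.
22.4 MHz > fs/2 = 22.05 MHz, folds to fs − 22.4 MHz = 21.7 MHz.
91.7 MHz mod fs = 3.5 MHz.
3.5 MHz ≤ fs/2 = 22.05 MHz, appears at 3.5 MHz.
Distinct values: {3.5 MHz, 12.3 MHz, 13.4 MHz, 21.7 MHz}.

3.5 MHz, 12.3 MHz, 13.4 MHz, 21.7 MHz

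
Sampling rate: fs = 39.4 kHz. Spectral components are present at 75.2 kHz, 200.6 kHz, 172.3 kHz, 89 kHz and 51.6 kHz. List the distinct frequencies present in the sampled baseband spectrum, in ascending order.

fs/2 = 19.7 kHz.
75.2 kHz mod fs = 35.8 kHz.
35.8 kHz > fs/2 = 19.7 kHz, folds to fs − 35.8 kHz = 3.6 kHz.
200.6 kHz mod fs = 3.6 kHz.
3.6 kHz ≤ fs/2 = 19.7 kHz, appears at 3.6 kHz.
172.3 kHz mod fs = 14.7 kHz.
14.7 kHz ≤ fs/2 = 19.7 kHz, appears at 14.7 kHz.
89 kHz mod fs = 10.2 kHz.
10.2 kHz ≤ fs/2 = 19.7 kHz, appears at 10.2 kHz.
51.6 kHz mod fs = 12.2 kHz.
12.2 kHz ≤ fs/2 = 19.7 kHz, appears at 12.2 kHz.
Distinct values: {3.6 kHz, 10.2 kHz, 12.2 kHz, 14.7 kHz}.

3.6 kHz, 10.2 kHz, 12.2 kHz, 14.7 kHz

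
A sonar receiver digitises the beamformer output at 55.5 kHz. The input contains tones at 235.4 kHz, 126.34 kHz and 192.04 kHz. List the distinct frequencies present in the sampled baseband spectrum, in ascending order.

fs/2 = 27.75 kHz.
235.4 kHz mod fs = 13.4 kHz.
13.4 kHz ≤ fs/2 = 27.75 kHz, appears at 13.4 kHz.
126.34 kHz mod fs = 15.34 kHz.
15.34 kHz ≤ fs/2 = 27.75 kHz, appears at 15.34 kHz.
192.04 kHz mod fs = 25.54 kHz.
25.54 kHz ≤ fs/2 = 27.75 kHz, appears at 25.54 kHz.
Distinct values: {13.4 kHz, 15.34 kHz, 25.54 kHz}.

13.4 kHz, 15.34 kHz, 25.54 kHz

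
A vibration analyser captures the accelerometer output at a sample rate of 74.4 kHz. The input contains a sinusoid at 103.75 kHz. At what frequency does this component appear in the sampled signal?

103.75 kHz mod fs = 29.35 kHz.
29.35 kHz ≤ fs/2 = 37.2 kHz, appears at 29.35 kHz.

29.35 kHz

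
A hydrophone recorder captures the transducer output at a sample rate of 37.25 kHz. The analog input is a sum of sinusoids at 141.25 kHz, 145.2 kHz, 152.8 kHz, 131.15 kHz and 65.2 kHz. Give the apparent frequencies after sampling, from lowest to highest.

fs/2 = 18.625 kHz.
141.25 kHz mod fs = 29.5 kHz.
29.5 kHz > fs/2 = 18.625 kHz, folds to fs − 29.5 kHz = 7.75 kHz.
145.2 kHz mod fs = 33.45 kHz.
33.45 kHz > fs/2 = 18.625 kHz, folds to fs − 33.45 kHz = 3.8 kHz.
152.8 kHz mod fs = 3.8 kHz.
3.8 kHz ≤ fs/2 = 18.625 kHz, appears at 3.8 kHz.
131.15 kHz mod fs = 19.4 kHz.
19.4 kHz > fs/2 = 18.625 kHz, folds to fs − 19.4 kHz = 17.85 kHz.
65.2 kHz mod fs = 27.95 kHz.
27.95 kHz > fs/2 = 18.625 kHz, folds to fs − 27.95 kHz = 9.3 kHz.
Distinct values: {3.8 kHz, 7.75 kHz, 9.3 kHz, 17.85 kHz}.

3.8 kHz, 7.75 kHz, 9.3 kHz, 17.85 kHz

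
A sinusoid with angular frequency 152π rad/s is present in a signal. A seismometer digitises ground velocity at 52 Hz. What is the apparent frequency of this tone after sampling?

ω = 152π rad/s → f = ω/(2π) = 76 Hz.
76 Hz mod fs = 24 Hz.
24 Hz ≤ fs/2 = 26 Hz, appears at 24 Hz.

24 Hz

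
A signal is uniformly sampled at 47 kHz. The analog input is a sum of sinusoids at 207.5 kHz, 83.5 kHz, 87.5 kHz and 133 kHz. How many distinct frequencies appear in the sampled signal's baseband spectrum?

fs/2 = 23.5 kHz.
207.5 kHz mod fs = 19.5 kHz.
19.5 kHz ≤ fs/2 = 23.5 kHz, appears at 19.5 kHz.
83.5 kHz mod fs = 36.5 kHz.
36.5 kHz > fs/2 = 23.5 kHz, folds to fs − 36.5 kHz = 10.5 kHz.
87.5 kHz mod fs = 40.5 kHz.
40.5 kHz > fs/2 = 23.5 kHz, folds to fs − 40.5 kHz = 6.5 kHz.
133 kHz mod fs = 39 kHz.
39 kHz > fs/2 = 23.5 kHz, folds to fs − 39 kHz = 8 kHz.
Distinct values: {6.5 kHz, 8 kHz, 10.5 kHz, 19.5 kHz} → 4.

4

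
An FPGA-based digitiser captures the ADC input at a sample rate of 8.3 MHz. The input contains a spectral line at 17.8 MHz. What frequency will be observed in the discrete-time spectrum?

1.2 MHz

17.8 MHz mod fs = 1.2 MHz.
1.2 MHz ≤ fs/2 = 4.15 MHz, appears at 1.2 MHz.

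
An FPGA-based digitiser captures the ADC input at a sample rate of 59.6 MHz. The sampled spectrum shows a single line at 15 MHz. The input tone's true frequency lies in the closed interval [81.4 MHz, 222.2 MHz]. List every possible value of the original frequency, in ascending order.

Frequencies that alias to 15 MHz are k·fs ± 15 MHz for integer k ≥ 0.
k=0: 15 MHz.
k=1: 44.6 MHz, 74.6 MHz.
k=2: 104.2 MHz, 134.2 MHz.
k=3: 163.8 MHz, 193.8 MHz.
k=4: 223.4 MHz, 253.4 MHz.
Within [81.4 MHz, 222.2 MHz]: 104.2 MHz, 134.2 MHz, 163.8 MHz, 193.8 MHz.

104.2 MHz, 134.2 MHz, 163.8 MHz, 193.8 MHz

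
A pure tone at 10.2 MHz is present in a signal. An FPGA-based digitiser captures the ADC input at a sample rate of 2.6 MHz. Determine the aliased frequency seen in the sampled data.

0.2 MHz

10.2 MHz mod fs = 2.4 MHz.
2.4 MHz > fs/2 = 1.3 MHz, folds to fs − 2.4 MHz = 0.2 MHz.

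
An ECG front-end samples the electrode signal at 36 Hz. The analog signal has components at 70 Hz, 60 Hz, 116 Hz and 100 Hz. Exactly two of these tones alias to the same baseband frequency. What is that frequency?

fs/2 = 18 Hz.
70 Hz mod fs = 34 Hz.
34 Hz > fs/2 = 18 Hz, folds to fs − 34 Hz = 2 Hz.
60 Hz mod fs = 24 Hz.
24 Hz > fs/2 = 18 Hz, folds to fs − 24 Hz = 12 Hz.
116 Hz mod fs = 8 Hz.
8 Hz ≤ fs/2 = 18 Hz, appears at 8 Hz.
100 Hz mod fs = 28 Hz.
28 Hz > fs/2 = 18 Hz, folds to fs − 28 Hz = 8 Hz.
100 Hz and 116 Hz both map to 8 Hz.

8 Hz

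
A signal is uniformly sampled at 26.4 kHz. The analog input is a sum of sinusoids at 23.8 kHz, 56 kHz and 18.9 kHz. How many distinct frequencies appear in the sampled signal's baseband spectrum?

3

fs/2 = 13.2 kHz.
23.8 kHz > fs/2 = 13.2 kHz, folds to fs − 23.8 kHz = 2.6 kHz.
56 kHz mod fs = 3.2 kHz.
3.2 kHz ≤ fs/2 = 13.2 kHz, appears at 3.2 kHz.
18.9 kHz > fs/2 = 13.2 kHz, folds to fs − 18.9 kHz = 7.5 kHz.
Distinct values: {2.6 kHz, 3.2 kHz, 7.5 kHz} → 3.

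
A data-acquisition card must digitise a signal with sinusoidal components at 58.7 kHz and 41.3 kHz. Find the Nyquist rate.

Highest-frequency component: 58.7 kHz.
Nyquist rate = 2 × 58.7 kHz = 117.4 kHz.

117.4 kHz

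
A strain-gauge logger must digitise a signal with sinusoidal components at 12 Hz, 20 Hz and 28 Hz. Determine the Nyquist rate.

56 Hz

Highest-frequency component: 28 Hz.
Nyquist rate = 2 × 28 Hz = 56 Hz.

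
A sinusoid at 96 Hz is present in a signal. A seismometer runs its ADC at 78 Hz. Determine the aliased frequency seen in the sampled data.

96 Hz mod fs = 18 Hz.
18 Hz ≤ fs/2 = 39 Hz, appears at 18 Hz.

18 Hz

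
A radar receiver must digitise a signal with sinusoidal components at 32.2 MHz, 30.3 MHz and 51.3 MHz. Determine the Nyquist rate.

Highest-frequency component: 51.3 MHz.
Nyquist rate = 2 × 51.3 MHz = 102.6 MHz.

102.6 MHz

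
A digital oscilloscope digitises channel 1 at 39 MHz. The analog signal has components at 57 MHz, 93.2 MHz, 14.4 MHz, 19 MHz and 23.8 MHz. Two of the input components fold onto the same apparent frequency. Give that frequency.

fs/2 = 19.5 MHz.
57 MHz mod fs = 18 MHz.
18 MHz ≤ fs/2 = 19.5 MHz, appears at 18 MHz.
93.2 MHz mod fs = 15.2 MHz.
15.2 MHz ≤ fs/2 = 19.5 MHz, appears at 15.2 MHz.
14.4 MHz ≤ fs/2 = 19.5 MHz, passes unchanged.
19 MHz ≤ fs/2 = 19.5 MHz, passes unchanged.
23.8 MHz > fs/2 = 19.5 MHz, folds to fs − 23.8 MHz = 15.2 MHz.
23.8 MHz and 93.2 MHz both map to 15.2 MHz.

15.2 MHz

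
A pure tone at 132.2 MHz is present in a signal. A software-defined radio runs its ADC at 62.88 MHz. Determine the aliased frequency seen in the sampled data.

6.44 MHz

132.2 MHz mod fs = 6.44 MHz.
6.44 MHz ≤ fs/2 = 31.44 MHz, appears at 6.44 MHz.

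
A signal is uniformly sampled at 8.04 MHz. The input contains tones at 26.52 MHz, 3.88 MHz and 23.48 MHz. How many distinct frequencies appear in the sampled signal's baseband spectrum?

fs/2 = 4.02 MHz.
26.52 MHz mod fs = 2.4 MHz.
2.4 MHz ≤ fs/2 = 4.02 MHz, appears at 2.4 MHz.
3.88 MHz ≤ fs/2 = 4.02 MHz, passes unchanged.
23.48 MHz mod fs = 7.4 MHz.
7.4 MHz > fs/2 = 4.02 MHz, folds to fs − 7.4 MHz = 0.64 MHz.
Distinct values: {0.64 MHz, 2.4 MHz, 3.88 MHz} → 3.

3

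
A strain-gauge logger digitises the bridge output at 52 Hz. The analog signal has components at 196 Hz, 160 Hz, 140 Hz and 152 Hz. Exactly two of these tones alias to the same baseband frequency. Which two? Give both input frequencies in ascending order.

fs/2 = 26 Hz.
196 Hz mod fs = 40 Hz.
40 Hz > fs/2 = 26 Hz, folds to fs − 40 Hz = 12 Hz.
160 Hz mod fs = 4 Hz.
4 Hz ≤ fs/2 = 26 Hz, appears at 4 Hz.
140 Hz mod fs = 36 Hz.
36 Hz > fs/2 = 26 Hz, folds to fs − 36 Hz = 16 Hz.
152 Hz mod fs = 48 Hz.
48 Hz > fs/2 = 26 Hz, folds to fs − 48 Hz = 4 Hz.
152 Hz and 160 Hz both map to 4 Hz.

152 Hz, 160 Hz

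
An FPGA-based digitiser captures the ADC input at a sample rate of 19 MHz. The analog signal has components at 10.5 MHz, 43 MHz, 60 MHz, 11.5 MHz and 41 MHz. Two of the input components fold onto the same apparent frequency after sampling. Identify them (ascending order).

41 MHz, 60 MHz

fs/2 = 9.5 MHz.
10.5 MHz > fs/2 = 9.5 MHz, folds to fs − 10.5 MHz = 8.5 MHz.
43 MHz mod fs = 5 MHz.
5 MHz ≤ fs/2 = 9.5 MHz, appears at 5 MHz.
60 MHz mod fs = 3 MHz.
3 MHz ≤ fs/2 = 9.5 MHz, appears at 3 MHz.
11.5 MHz > fs/2 = 9.5 MHz, folds to fs − 11.5 MHz = 7.5 MHz.
41 MHz mod fs = 3 MHz.
3 MHz ≤ fs/2 = 9.5 MHz, appears at 3 MHz.
41 MHz and 60 MHz both map to 3 MHz.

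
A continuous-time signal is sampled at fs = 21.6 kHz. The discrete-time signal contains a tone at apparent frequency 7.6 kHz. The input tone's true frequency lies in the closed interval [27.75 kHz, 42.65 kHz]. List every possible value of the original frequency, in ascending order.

Frequencies that alias to 7.6 kHz are k·fs ± 7.6 kHz for integer k ≥ 0.
k=0: 7.6 kHz.
k=1: 14 kHz, 29.2 kHz.
k=2: 35.6 kHz, 50.8 kHz.
k=3: 57.2 kHz, 72.4 kHz.
Within [27.75 kHz, 42.65 kHz]: 29.2 kHz, 35.6 kHz.

29.2 kHz, 35.6 kHz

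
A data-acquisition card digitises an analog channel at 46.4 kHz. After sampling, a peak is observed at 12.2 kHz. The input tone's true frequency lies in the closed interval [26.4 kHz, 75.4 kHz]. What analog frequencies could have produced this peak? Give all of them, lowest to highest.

Frequencies that alias to 12.2 kHz are k·fs ± 12.2 kHz for integer k ≥ 0.
k=0: 12.2 kHz.
k=1: 34.2 kHz, 58.6 kHz.
k=2: 80.6 kHz, 105 kHz.
Within [26.4 kHz, 75.4 kHz]: 34.2 kHz, 58.6 kHz.

34.2 kHz, 58.6 kHz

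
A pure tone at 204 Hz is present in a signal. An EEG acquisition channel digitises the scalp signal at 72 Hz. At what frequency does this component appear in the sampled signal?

204 Hz mod fs = 60 Hz.
60 Hz > fs/2 = 36 Hz, folds to fs − 60 Hz = 12 Hz.

12 Hz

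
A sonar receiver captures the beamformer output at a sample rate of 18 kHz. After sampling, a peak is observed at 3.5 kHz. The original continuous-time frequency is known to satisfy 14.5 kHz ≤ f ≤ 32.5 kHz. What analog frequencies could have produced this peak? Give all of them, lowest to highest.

14.5 kHz, 21.5 kHz, 32.5 kHz

Frequencies that alias to 3.5 kHz are k·fs ± 3.5 kHz for integer k ≥ 0.
k=0: 3.5 kHz.
k=1: 14.5 kHz, 21.5 kHz.
k=2: 32.5 kHz, 39.5 kHz.
k=3: 50.5 kHz, 57.5 kHz.
Within [14.5 kHz, 32.5 kHz]: 14.5 kHz, 21.5 kHz, 32.5 kHz.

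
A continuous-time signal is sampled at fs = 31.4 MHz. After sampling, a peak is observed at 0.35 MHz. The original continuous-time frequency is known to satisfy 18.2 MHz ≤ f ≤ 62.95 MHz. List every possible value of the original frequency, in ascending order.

Frequencies that alias to 0.35 MHz are k·fs ± 0.35 MHz for integer k ≥ 0.
k=0: 0.35 MHz.
k=1: 31.05 MHz, 31.75 MHz.
k=2: 62.45 MHz, 63.15 MHz.
k=3: 93.85 MHz, 94.55 MHz.
Within [18.2 MHz, 62.95 MHz]: 31.05 MHz, 31.75 MHz, 62.45 MHz.

31.05 MHz, 31.75 MHz, 62.45 MHz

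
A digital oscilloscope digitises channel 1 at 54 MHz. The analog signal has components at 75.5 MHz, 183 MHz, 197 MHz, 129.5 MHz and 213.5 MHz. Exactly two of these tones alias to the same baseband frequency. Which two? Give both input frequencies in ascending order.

75.5 MHz, 129.5 MHz

fs/2 = 27 MHz.
75.5 MHz mod fs = 21.5 MHz.
21.5 MHz ≤ fs/2 = 27 MHz, appears at 21.5 MHz.
183 MHz mod fs = 21 MHz.
21 MHz ≤ fs/2 = 27 MHz, appears at 21 MHz.
197 MHz mod fs = 35 MHz.
35 MHz > fs/2 = 27 MHz, folds to fs − 35 MHz = 19 MHz.
129.5 MHz mod fs = 21.5 MHz.
21.5 MHz ≤ fs/2 = 27 MHz, appears at 21.5 MHz.
213.5 MHz mod fs = 51.5 MHz.
51.5 MHz > fs/2 = 27 MHz, folds to fs − 51.5 MHz = 2.5 MHz.
75.5 MHz and 129.5 MHz both map to 21.5 MHz.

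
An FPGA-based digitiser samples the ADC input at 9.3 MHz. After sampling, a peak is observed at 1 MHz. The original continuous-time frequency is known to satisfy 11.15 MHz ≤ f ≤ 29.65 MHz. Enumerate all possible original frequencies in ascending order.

Frequencies that alias to 1 MHz are k·fs ± 1 MHz for integer k ≥ 0.
k=0: 1 MHz.
k=1: 8.3 MHz, 10.3 MHz.
k=2: 17.6 MHz, 19.6 MHz.
k=3: 26.9 MHz, 28.9 MHz.
k=4: 36.2 MHz, 38.2 MHz.
Within [11.15 MHz, 29.65 MHz]: 17.6 MHz, 19.6 MHz, 26.9 MHz, 28.9 MHz.

17.6 MHz, 19.6 MHz, 26.9 MHz, 28.9 MHz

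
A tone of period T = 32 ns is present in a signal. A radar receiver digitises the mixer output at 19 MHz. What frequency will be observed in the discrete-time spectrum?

6.75 MHz

T = 32 ns → f = 1/T = 31.25 MHz.
31.25 MHz mod fs = 12.25 MHz.
12.25 MHz > fs/2 = 9.5 MHz, folds to fs − 12.25 MHz = 6.75 MHz.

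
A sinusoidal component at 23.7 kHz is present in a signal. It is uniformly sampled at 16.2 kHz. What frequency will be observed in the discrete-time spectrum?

7.5 kHz

23.7 kHz mod fs = 7.5 kHz.
7.5 kHz ≤ fs/2 = 8.1 kHz, appears at 7.5 kHz.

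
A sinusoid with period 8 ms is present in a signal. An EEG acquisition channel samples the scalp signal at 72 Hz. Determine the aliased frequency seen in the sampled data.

T = 8 ms → f = 1/T = 125 Hz.
125 Hz mod fs = 53 Hz.
53 Hz > fs/2 = 36 Hz, folds to fs − 53 Hz = 19 Hz.

19 Hz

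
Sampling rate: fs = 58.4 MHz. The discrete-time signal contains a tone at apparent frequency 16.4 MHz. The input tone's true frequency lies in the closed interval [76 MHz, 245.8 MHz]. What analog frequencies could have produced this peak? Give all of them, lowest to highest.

Frequencies that alias to 16.4 MHz are k·fs ± 16.4 MHz for integer k ≥ 0.
k=0: 16.4 MHz.
k=1: 42 MHz, 74.8 MHz.
k=2: 100.4 MHz, 133.2 MHz.
k=3: 158.8 MHz, 191.6 MHz.
k=4: 217.2 MHz, 250 MHz.
k=5: 275.6 MHz, 308.4 MHz.
Within [76 MHz, 245.8 MHz]: 100.4 MHz, 133.2 MHz, 158.8 MHz, 191.6 MHz, 217.2 MHz.

100.4 MHz, 133.2 MHz, 158.8 MHz, 191.6 MHz, 217.2 MHz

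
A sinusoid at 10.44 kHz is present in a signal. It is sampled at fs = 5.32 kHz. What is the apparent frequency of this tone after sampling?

0.2 kHz

10.44 kHz mod fs = 5.12 kHz.
5.12 kHz > fs/2 = 2.66 kHz, folds to fs − 5.12 kHz = 0.2 kHz.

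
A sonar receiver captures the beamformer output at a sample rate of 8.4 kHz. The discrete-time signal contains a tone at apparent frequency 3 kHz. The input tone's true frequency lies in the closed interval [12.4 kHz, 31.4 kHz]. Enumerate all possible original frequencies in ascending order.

13.8 kHz, 19.8 kHz, 22.2 kHz, 28.2 kHz, 30.6 kHz

Frequencies that alias to 3 kHz are k·fs ± 3 kHz for integer k ≥ 0.
k=0: 3 kHz.
k=1: 5.4 kHz, 11.4 kHz.
k=2: 13.8 kHz, 19.8 kHz.
k=3: 22.2 kHz, 28.2 kHz.
k=4: 30.6 kHz, 36.6 kHz.
k=5: 39 kHz, 45 kHz.
Within [12.4 kHz, 31.4 kHz]: 13.8 kHz, 19.8 kHz, 22.2 kHz, 28.2 kHz, 30.6 kHz.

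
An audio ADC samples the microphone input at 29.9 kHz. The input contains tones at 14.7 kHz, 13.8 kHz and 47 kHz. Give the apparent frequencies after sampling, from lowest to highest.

12.8 kHz, 13.8 kHz, 14.7 kHz

fs/2 = 14.95 kHz.
14.7 kHz ≤ fs/2 = 14.95 kHz, passes unchanged.
13.8 kHz ≤ fs/2 = 14.95 kHz, passes unchanged.
47 kHz mod fs = 17.1 kHz.
17.1 kHz > fs/2 = 14.95 kHz, folds to fs − 17.1 kHz = 12.8 kHz.
Distinct values: {12.8 kHz, 13.8 kHz, 14.7 kHz}.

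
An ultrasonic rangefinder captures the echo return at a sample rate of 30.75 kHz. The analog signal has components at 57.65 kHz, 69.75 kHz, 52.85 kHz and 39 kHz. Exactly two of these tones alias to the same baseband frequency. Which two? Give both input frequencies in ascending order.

39 kHz, 69.75 kHz

fs/2 = 15.375 kHz.
57.65 kHz mod fs = 26.9 kHz.
26.9 kHz > fs/2 = 15.375 kHz, folds to fs − 26.9 kHz = 3.85 kHz.
69.75 kHz mod fs = 8.25 kHz.
8.25 kHz ≤ fs/2 = 15.375 kHz, appears at 8.25 kHz.
52.85 kHz mod fs = 22.1 kHz.
22.1 kHz > fs/2 = 15.375 kHz, folds to fs − 22.1 kHz = 8.65 kHz.
39 kHz mod fs = 8.25 kHz.
8.25 kHz ≤ fs/2 = 15.375 kHz, appears at 8.25 kHz.
39 kHz and 69.75 kHz both map to 8.25 kHz.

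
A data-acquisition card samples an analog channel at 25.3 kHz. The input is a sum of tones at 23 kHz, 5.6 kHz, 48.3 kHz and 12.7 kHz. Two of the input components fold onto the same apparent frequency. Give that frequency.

2.3 kHz

fs/2 = 12.65 kHz.
23 kHz > fs/2 = 12.65 kHz, folds to fs − 23 kHz = 2.3 kHz.
5.6 kHz ≤ fs/2 = 12.65 kHz, passes unchanged.
48.3 kHz mod fs = 23 kHz.
23 kHz > fs/2 = 12.65 kHz, folds to fs − 23 kHz = 2.3 kHz.
12.7 kHz > fs/2 = 12.65 kHz, folds to fs − 12.7 kHz = 12.6 kHz.
23 kHz and 48.3 kHz both map to 2.3 kHz.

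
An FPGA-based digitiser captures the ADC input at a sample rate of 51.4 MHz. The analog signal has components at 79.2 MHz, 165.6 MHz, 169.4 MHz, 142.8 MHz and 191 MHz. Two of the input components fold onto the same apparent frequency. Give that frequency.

11.4 MHz

fs/2 = 25.7 MHz.
79.2 MHz mod fs = 27.8 MHz.
27.8 MHz > fs/2 = 25.7 MHz, folds to fs − 27.8 MHz = 23.6 MHz.
165.6 MHz mod fs = 11.4 MHz.
11.4 MHz ≤ fs/2 = 25.7 MHz, appears at 11.4 MHz.
169.4 MHz mod fs = 15.2 MHz.
15.2 MHz ≤ fs/2 = 25.7 MHz, appears at 15.2 MHz.
142.8 MHz mod fs = 40 MHz.
40 MHz > fs/2 = 25.7 MHz, folds to fs − 40 MHz = 11.4 MHz.
191 MHz mod fs = 36.8 MHz.
36.8 MHz > fs/2 = 25.7 MHz, folds to fs − 36.8 MHz = 14.6 MHz.
142.8 MHz and 165.6 MHz both map to 11.4 MHz.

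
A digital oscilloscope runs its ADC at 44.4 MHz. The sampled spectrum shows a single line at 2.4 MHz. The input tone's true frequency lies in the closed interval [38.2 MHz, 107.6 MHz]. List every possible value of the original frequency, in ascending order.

42 MHz, 46.8 MHz, 86.4 MHz, 91.2 MHz

Frequencies that alias to 2.4 MHz are k·fs ± 2.4 MHz for integer k ≥ 0.
k=0: 2.4 MHz.
k=1: 42 MHz, 46.8 MHz.
k=2: 86.4 MHz, 91.2 MHz.
k=3: 130.8 MHz, 135.6 MHz.
Within [38.2 MHz, 107.6 MHz]: 42 MHz, 46.8 MHz, 86.4 MHz, 91.2 MHz.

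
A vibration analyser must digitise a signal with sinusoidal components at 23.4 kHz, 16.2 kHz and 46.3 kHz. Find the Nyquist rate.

Highest-frequency component: 46.3 kHz.
Nyquist rate = 2 × 46.3 kHz = 92.6 kHz.

92.6 kHz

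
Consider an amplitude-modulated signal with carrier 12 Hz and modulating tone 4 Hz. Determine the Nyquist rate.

AM sidebands sit at fc ± fm = 8 Hz and 16 Hz.
Highest-frequency component: 16 Hz.
Nyquist rate = 2 × 16 Hz = 32 Hz.

32 Hz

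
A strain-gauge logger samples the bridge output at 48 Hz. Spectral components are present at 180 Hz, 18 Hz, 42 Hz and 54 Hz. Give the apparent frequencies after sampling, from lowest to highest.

fs/2 = 24 Hz.
180 Hz mod fs = 36 Hz.
36 Hz > fs/2 = 24 Hz, folds to fs − 36 Hz = 12 Hz.
18 Hz ≤ fs/2 = 24 Hz, passes unchanged.
42 Hz > fs/2 = 24 Hz, folds to fs − 42 Hz = 6 Hz.
54 Hz mod fs = 6 Hz.
6 Hz ≤ fs/2 = 24 Hz, appears at 6 Hz.
Distinct values: {6 Hz, 12 Hz, 18 Hz}.

6 Hz, 12 Hz, 18 Hz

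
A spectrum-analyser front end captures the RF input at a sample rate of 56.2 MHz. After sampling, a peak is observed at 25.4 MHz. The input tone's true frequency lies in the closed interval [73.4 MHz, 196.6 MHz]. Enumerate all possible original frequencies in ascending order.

Frequencies that alias to 25.4 MHz are k·fs ± 25.4 MHz for integer k ≥ 0.
k=0: 25.4 MHz.
k=1: 30.8 MHz, 81.6 MHz.
k=2: 87 MHz, 137.8 MHz.
k=3: 143.2 MHz, 194 MHz.
k=4: 199.4 MHz, 250.2 MHz.
Within [73.4 MHz, 196.6 MHz]: 81.6 MHz, 87 MHz, 137.8 MHz, 143.2 MHz, 194 MHz.

81.6 MHz, 87 MHz, 137.8 MHz, 143.2 MHz, 194 MHz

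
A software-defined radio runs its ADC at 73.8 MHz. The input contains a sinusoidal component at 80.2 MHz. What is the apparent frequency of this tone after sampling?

6.4 MHz

80.2 MHz mod fs = 6.4 MHz.
6.4 MHz ≤ fs/2 = 36.9 MHz, appears at 6.4 MHz.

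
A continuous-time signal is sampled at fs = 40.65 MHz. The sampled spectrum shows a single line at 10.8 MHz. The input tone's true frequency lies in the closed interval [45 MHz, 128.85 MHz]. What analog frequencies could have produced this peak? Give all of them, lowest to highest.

Frequencies that alias to 10.8 MHz are k·fs ± 10.8 MHz for integer k ≥ 0.
k=0: 10.8 MHz.
k=1: 29.85 MHz, 51.45 MHz.
k=2: 70.5 MHz, 92.1 MHz.
k=3: 111.15 MHz, 132.75 MHz.
k=4: 151.8 MHz, 173.4 MHz.
Within [45 MHz, 128.85 MHz]: 51.45 MHz, 70.5 MHz, 92.1 MHz, 111.15 MHz.

51.45 MHz, 70.5 MHz, 92.1 MHz, 111.15 MHz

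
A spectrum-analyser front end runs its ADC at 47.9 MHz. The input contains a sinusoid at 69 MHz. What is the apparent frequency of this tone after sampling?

21.1 MHz

69 MHz mod fs = 21.1 MHz.
21.1 MHz ≤ fs/2 = 23.95 MHz, appears at 21.1 MHz.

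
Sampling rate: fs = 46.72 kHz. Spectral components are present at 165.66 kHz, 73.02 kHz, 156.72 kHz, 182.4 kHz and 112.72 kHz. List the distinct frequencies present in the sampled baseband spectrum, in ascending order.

fs/2 = 23.36 kHz.
165.66 kHz mod fs = 25.5 kHz.
25.5 kHz > fs/2 = 23.36 kHz, folds to fs − 25.5 kHz = 21.22 kHz.
73.02 kHz mod fs = 26.3 kHz.
26.3 kHz > fs/2 = 23.36 kHz, folds to fs − 26.3 kHz = 20.42 kHz.
156.72 kHz mod fs = 16.56 kHz.
16.56 kHz ≤ fs/2 = 23.36 kHz, appears at 16.56 kHz.
182.4 kHz mod fs = 42.24 kHz.
42.24 kHz > fs/2 = 23.36 kHz, folds to fs − 42.24 kHz = 4.48 kHz.
112.72 kHz mod fs = 19.28 kHz.
19.28 kHz ≤ fs/2 = 23.36 kHz, appears at 19.28 kHz.
Distinct values: {4.48 kHz, 16.56 kHz, 19.28 kHz, 20.42 kHz, 21.22 kHz}.

4.48 kHz, 16.56 kHz, 19.28 kHz, 20.42 kHz, 21.22 kHz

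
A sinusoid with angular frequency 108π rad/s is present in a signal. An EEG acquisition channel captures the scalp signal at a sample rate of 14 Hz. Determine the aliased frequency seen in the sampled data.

ω = 108π rad/s → f = ω/(2π) = 54 Hz.
54 Hz mod fs = 12 Hz.
12 Hz > fs/2 = 7 Hz, folds to fs − 12 Hz = 2 Hz.

2 Hz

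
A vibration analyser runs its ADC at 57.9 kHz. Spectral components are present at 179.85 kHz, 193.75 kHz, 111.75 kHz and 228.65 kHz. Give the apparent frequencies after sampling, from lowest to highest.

2.95 kHz, 4.05 kHz, 6.15 kHz, 20.05 kHz

fs/2 = 28.95 kHz.
179.85 kHz mod fs = 6.15 kHz.
6.15 kHz ≤ fs/2 = 28.95 kHz, appears at 6.15 kHz.
193.75 kHz mod fs = 20.05 kHz.
20.05 kHz ≤ fs/2 = 28.95 kHz, appears at 20.05 kHz.
111.75 kHz mod fs = 53.85 kHz.
53.85 kHz > fs/2 = 28.95 kHz, folds to fs − 53.85 kHz = 4.05 kHz.
228.65 kHz mod fs = 54.95 kHz.
54.95 kHz > fs/2 = 28.95 kHz, folds to fs − 54.95 kHz = 2.95 kHz.
Distinct values: {2.95 kHz, 4.05 kHz, 6.15 kHz, 20.05 kHz}.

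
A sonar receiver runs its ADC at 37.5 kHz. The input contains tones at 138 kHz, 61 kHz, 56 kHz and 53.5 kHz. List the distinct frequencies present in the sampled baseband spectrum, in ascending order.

fs/2 = 18.75 kHz.
138 kHz mod fs = 25.5 kHz.
25.5 kHz > fs/2 = 18.75 kHz, folds to fs − 25.5 kHz = 12 kHz.
61 kHz mod fs = 23.5 kHz.
23.5 kHz > fs/2 = 18.75 kHz, folds to fs − 23.5 kHz = 14 kHz.
56 kHz mod fs = 18.5 kHz.
18.5 kHz ≤ fs/2 = 18.75 kHz, appears at 18.5 kHz.
53.5 kHz mod fs = 16 kHz.
16 kHz ≤ fs/2 = 18.75 kHz, appears at 16 kHz.
Distinct values: {12 kHz, 14 kHz, 16 kHz, 18.5 kHz}.

12 kHz, 14 kHz, 16 kHz, 18.5 kHz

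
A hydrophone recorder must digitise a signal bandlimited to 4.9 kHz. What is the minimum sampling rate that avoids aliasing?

Nyquist rate = 2 × 4.9 kHz = 9.8 kHz.

9.8 kHz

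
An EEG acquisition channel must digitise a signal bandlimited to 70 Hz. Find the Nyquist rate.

140 Hz

Nyquist rate = 2 × 70 Hz = 140 Hz.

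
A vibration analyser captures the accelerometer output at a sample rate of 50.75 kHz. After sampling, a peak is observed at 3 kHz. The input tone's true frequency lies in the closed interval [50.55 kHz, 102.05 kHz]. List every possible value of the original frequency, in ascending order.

53.75 kHz, 98.5 kHz

Frequencies that alias to 3 kHz are k·fs ± 3 kHz for integer k ≥ 0.
k=0: 3 kHz.
k=1: 47.75 kHz, 53.75 kHz.
k=2: 98.5 kHz, 104.5 kHz.
k=3: 149.25 kHz, 155.25 kHz.
Within [50.55 kHz, 102.05 kHz]: 53.75 kHz, 98.5 kHz.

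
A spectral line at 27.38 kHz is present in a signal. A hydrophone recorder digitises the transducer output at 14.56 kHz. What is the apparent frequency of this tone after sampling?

27.38 kHz mod fs = 12.82 kHz.
12.82 kHz > fs/2 = 7.28 kHz, folds to fs − 12.82 kHz = 1.74 kHz.

1.74 kHz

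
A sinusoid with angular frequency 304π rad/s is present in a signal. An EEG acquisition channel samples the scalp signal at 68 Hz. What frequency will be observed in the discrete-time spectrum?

ω = 304π rad/s → f = ω/(2π) = 152 Hz.
152 Hz mod fs = 16 Hz.
16 Hz ≤ fs/2 = 34 Hz, appears at 16 Hz.

16 Hz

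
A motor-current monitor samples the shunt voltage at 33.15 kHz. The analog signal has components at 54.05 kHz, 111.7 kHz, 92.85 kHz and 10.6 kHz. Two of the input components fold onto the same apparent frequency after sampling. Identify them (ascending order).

54.05 kHz, 111.7 kHz

fs/2 = 16.575 kHz.
54.05 kHz mod fs = 20.9 kHz.
20.9 kHz > fs/2 = 16.575 kHz, folds to fs − 20.9 kHz = 12.25 kHz.
111.7 kHz mod fs = 12.25 kHz.
12.25 kHz ≤ fs/2 = 16.575 kHz, appears at 12.25 kHz.
92.85 kHz mod fs = 26.55 kHz.
26.55 kHz > fs/2 = 16.575 kHz, folds to fs − 26.55 kHz = 6.6 kHz.
10.6 kHz ≤ fs/2 = 16.575 kHz, passes unchanged.
54.05 kHz and 111.7 kHz both map to 12.25 kHz.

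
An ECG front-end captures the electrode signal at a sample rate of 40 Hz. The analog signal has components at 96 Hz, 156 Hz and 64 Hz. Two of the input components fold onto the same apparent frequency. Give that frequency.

fs/2 = 20 Hz.
96 Hz mod fs = 16 Hz.
16 Hz ≤ fs/2 = 20 Hz, appears at 16 Hz.
156 Hz mod fs = 36 Hz.
36 Hz > fs/2 = 20 Hz, folds to fs − 36 Hz = 4 Hz.
64 Hz mod fs = 24 Hz.
24 Hz > fs/2 = 20 Hz, folds to fs − 24 Hz = 16 Hz.
64 Hz and 96 Hz both map to 16 Hz.

16 Hz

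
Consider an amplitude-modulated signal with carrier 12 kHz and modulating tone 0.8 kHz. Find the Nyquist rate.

25.6 kHz

AM sidebands sit at fc ± fm = 11.2 kHz and 12.8 kHz.
Highest-frequency component: 12.8 kHz.
Nyquist rate = 2 × 12.8 kHz = 25.6 kHz.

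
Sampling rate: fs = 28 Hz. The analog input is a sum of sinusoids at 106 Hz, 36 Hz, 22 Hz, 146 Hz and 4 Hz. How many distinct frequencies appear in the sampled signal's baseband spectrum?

fs/2 = 14 Hz.
106 Hz mod fs = 22 Hz.
22 Hz > fs/2 = 14 Hz, folds to fs − 22 Hz = 6 Hz.
36 Hz mod fs = 8 Hz.
8 Hz ≤ fs/2 = 14 Hz, appears at 8 Hz.
22 Hz > fs/2 = 14 Hz, folds to fs − 22 Hz = 6 Hz.
146 Hz mod fs = 6 Hz.
6 Hz ≤ fs/2 = 14 Hz, appears at 6 Hz.
4 Hz ≤ fs/2 = 14 Hz, passes unchanged.
Distinct values: {4 Hz, 6 Hz, 8 Hz} → 3.

3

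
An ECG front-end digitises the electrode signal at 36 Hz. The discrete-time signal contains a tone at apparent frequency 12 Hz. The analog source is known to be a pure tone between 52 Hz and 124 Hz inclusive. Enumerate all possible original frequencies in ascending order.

60 Hz, 84 Hz, 96 Hz, 120 Hz

Frequencies that alias to 12 Hz are k·fs ± 12 Hz for integer k ≥ 0.
k=0: 12 Hz.
k=1: 24 Hz, 48 Hz.
k=2: 60 Hz, 84 Hz.
k=3: 96 Hz, 120 Hz.
k=4: 132 Hz, 156 Hz.
Within [52 Hz, 124 Hz]: 60 Hz, 84 Hz, 96 Hz, 120 Hz.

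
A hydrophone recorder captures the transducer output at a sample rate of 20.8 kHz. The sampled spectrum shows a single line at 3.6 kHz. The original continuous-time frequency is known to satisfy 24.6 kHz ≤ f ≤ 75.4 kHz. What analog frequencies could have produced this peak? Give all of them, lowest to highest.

38 kHz, 45.2 kHz, 58.8 kHz, 66 kHz

Frequencies that alias to 3.6 kHz are k·fs ± 3.6 kHz for integer k ≥ 0.
k=0: 3.6 kHz.
k=1: 17.2 kHz, 24.4 kHz.
k=2: 38 kHz, 45.2 kHz.
k=3: 58.8 kHz, 66 kHz.
k=4: 79.6 kHz, 86.8 kHz.
Within [24.6 kHz, 75.4 kHz]: 38 kHz, 45.2 kHz, 58.8 kHz, 66 kHz.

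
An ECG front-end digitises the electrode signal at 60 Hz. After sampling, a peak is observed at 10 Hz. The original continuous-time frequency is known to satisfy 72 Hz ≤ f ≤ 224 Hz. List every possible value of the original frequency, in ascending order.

110 Hz, 130 Hz, 170 Hz, 190 Hz

Frequencies that alias to 10 Hz are k·fs ± 10 Hz for integer k ≥ 0.
k=0: 10 Hz.
k=1: 50 Hz, 70 Hz.
k=2: 110 Hz, 130 Hz.
k=3: 170 Hz, 190 Hz.
k=4: 230 Hz, 250 Hz.
Within [72 Hz, 224 Hz]: 110 Hz, 130 Hz, 170 Hz, 190 Hz.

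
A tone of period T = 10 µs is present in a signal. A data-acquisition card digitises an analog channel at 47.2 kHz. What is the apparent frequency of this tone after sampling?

5.6 kHz

T = 10 µs → f = 1/T = 100 kHz.
100 kHz mod fs = 5.6 kHz.
5.6 kHz ≤ fs/2 = 23.6 kHz, appears at 5.6 kHz.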